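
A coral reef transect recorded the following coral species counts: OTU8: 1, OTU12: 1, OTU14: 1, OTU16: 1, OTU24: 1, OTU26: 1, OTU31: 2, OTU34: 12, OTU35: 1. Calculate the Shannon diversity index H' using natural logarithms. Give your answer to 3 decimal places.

1.559

Total N = 1+1+1+1+1+1+2+12+1 = 21, so the proportions are 0.04762, 0.04762, 0.04762, 0.04762, 0.04762, 0.04762, 0.09524, 0.57143, 0.04762 (working shown to 5 dp, full precision carried).
Each pᵢ ln pᵢ term: 0.04762×(-3.04452)=-0.14498, 0.04762×(-3.04452)=-0.14498, 0.04762×(-3.04452)=-0.14498, 0.04762×(-3.04452)=-0.14498, 0.04762×(-3.04452)=-0.14498, 0.04762×(-3.04452)=-0.14498, 0.09524×(-2.35138)=-0.22394, 0.57143×(-0.55962)=-0.31978, 0.04762×(-3.04452)=-0.14498.
Sum = -1.55856, so H' = 1.559.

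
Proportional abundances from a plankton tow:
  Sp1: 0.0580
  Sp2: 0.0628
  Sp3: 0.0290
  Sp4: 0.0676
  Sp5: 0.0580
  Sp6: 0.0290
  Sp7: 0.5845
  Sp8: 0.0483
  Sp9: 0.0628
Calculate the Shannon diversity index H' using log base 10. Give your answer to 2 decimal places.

Each pᵢ log₁₀ pᵢ term (working shown to 4 dp, full precision carried): 0.058×(-1.2366)=-0.0717, 0.0628×(-1.2020)=-0.0755, 0.029×(-1.5376)=-0.0446, 0.0676×(-1.1701)=-0.0791, 0.058×(-1.2366)=-0.0717, 0.029×(-1.5376)=-0.0446, 0.5845×(-0.2332)=-0.1363, 0.0483×(-1.3161)=-0.0636, 0.0628×(-1.2020)=-0.0755.
Sum = -0.6626, so H' = 0.66.

0.66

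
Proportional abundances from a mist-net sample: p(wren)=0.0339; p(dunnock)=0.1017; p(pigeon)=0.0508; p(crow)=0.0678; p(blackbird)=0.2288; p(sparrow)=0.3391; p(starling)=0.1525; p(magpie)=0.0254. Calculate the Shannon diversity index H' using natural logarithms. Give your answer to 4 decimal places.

Each pᵢ ln pᵢ term (working shown to 6 dp, full precision carried): 0.0339×(-3.384340)=-0.114729, 0.1017×(-2.285728)=-0.232459, 0.0508×(-2.979859)=-0.151377, 0.0678×(-2.691193)=-0.182463, 0.2288×(-1.474907)=-0.337459, 0.3391×(-1.081460)=-0.366723, 0.1525×(-1.880591)=-0.286790, 0.0254×(-3.673006)=-0.093294.
Sum = -1.765294, so H' = 1.7653.

1.7653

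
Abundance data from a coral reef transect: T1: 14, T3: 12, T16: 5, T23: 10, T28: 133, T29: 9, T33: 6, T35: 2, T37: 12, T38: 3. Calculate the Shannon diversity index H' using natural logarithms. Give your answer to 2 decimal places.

Total N = 14+12+5+10+133+9+6+2+12+3 = 206, so the proportions are 0.068, 0.0583, 0.0243, 0.0485, 0.6456, 0.0437, 0.0291, 0.0097, 0.0583, 0.0146 (working shown to 4 dp, full precision carried).
Each pᵢ ln pᵢ term: 0.068×(-2.6888)=-0.1827, 0.0583×(-2.8430)=-0.1656, 0.0243×(-3.7184)=-0.0903, 0.0485×(-3.0253)=-0.1469, 0.6456×(-0.4375)=-0.2825, 0.0437×(-3.1307)=-0.1368, 0.0291×(-3.5361)=-0.1030, 0.0097×(-4.6347)=-0.0450, 0.0583×(-2.8430)=-0.1656, 0.0146×(-4.2293)=-0.0616.
Sum = -1.3799, so H' = 1.38.

1.38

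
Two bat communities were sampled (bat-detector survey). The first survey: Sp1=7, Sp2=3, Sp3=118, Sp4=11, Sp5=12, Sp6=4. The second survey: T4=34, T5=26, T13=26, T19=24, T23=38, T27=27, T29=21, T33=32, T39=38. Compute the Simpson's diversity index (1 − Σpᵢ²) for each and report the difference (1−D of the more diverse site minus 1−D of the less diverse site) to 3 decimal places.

The first survey: N=155, proportions 0.04516, 0.01935, 0.76129, 0.07097, 0.07742, 0.02581, giving 1−D = 0.40633 (working shown to 5 dp, full precision carried).
The second survey: N=266, proportions 0.12782, 0.09774, 0.09774, 0.09023, 0.14286, 0.1015, 0.07895, 0.1203, 0.14286, giving 1−D = 0.88459.
Difference = |0.40633 − 0.88459| = 0.47826, i.e. 0.478 to 3 decimal places.

0.478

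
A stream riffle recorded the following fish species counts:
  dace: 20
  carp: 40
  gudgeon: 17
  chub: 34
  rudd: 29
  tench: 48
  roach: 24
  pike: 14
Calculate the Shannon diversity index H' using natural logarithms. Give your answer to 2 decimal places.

Total N = 20+40+17+34+29+48+24+14 = 226, so the proportions are 0.0885, 0.177, 0.0752, 0.1504, 0.1283, 0.2124, 0.1062, 0.0619 (working shown to 4 dp, full precision carried).
Each pᵢ ln pᵢ term: 0.0885×(-2.4248)=-0.2146, 0.177×(-1.7317)=-0.3065, 0.0752×(-2.5873)=-0.1946, 0.1504×(-1.8942)=-0.2850, 0.1283×(-2.0532)=-0.2635, 0.2124×(-1.5493)=-0.3291, 0.1062×(-2.2425)=-0.2381, 0.0619×(-2.7815)=-0.1723.
Sum = -2.0036, so H' = 2.00.

2.00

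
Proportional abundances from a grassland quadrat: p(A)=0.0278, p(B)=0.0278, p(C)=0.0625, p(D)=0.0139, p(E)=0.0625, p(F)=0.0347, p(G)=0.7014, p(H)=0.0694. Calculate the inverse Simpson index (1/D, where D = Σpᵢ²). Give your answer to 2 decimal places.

1.97

D = 0.0278² + 0.0278² + 0.0625² + 0.0139² + 0.0625² + 0.0347² + 0.7014² + 0.0694² = 0.00077 + 0.00077 + 0.00391 + 0.00019 + 0.00391 + 0.00120 + 0.49196 + 0.00482 = 0.50753 (working shown to 5 dp, full precision carried).
So 1/D = 1.9703, i.e. 1.97 to 2 decimal places.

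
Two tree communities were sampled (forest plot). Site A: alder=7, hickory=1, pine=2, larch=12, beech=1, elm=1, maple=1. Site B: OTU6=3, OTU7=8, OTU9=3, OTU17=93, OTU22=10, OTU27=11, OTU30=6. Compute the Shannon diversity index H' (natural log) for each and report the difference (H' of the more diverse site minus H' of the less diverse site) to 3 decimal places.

0.296

Site A: N=25, proportions 0.28, 0.04, 0.08, 0.48, 0.04, 0.04, 0.04, giving H' = 1.425814 (working shown to 6 dp, full precision carried).
Site B: N=134, proportions 0.022388, 0.059701, 0.022388, 0.69403, 0.074627, 0.08209, 0.044776, giving H' = 1.129838.
Difference = |1.425814 − 1.129838| = 0.295976, i.e. 0.296 to 3 decimal places.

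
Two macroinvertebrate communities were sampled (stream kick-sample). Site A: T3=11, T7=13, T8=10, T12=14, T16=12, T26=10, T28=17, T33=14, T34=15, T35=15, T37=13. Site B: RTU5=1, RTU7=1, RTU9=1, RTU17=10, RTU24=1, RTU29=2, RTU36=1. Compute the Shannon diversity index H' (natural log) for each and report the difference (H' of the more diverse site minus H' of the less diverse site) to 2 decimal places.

0.99

Site A: N=144, proportions 0.0764, 0.0903, 0.0694, 0.0972, 0.0833, 0.0694, 0.1181, 0.0972, 0.1042, 0.1042, 0.0903, giving H' = 2.3848 (working shown to 4 dp, full precision carried).
Site B: N=17, proportions 0.0588, 0.0588, 0.0588, 0.5882, 0.0588, 0.1176, 0.0588, giving H' = 1.3972.
Difference = |2.3848 − 1.3972| = 0.9876, i.e. 0.99 to 2 decimal places.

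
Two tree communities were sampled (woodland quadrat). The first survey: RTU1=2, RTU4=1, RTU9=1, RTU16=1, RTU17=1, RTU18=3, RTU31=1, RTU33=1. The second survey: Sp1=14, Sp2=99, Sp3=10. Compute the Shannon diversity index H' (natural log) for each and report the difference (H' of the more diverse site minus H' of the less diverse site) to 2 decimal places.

The first survey: N=11, proportions 0.18182, 0.09091, 0.09091, 0.09091, 0.09091, 0.27273, 0.09091, 0.09091, giving H' = 1.97225 (working shown to 5 dp, full precision carried).
The second survey: N=123, proportions 0.11382, 0.80488, 0.0813, giving H' = 0.62609.
Difference = |1.97225 − 0.62609| = 1.34616, i.e. 1.35 to 2 decimal places.

1.35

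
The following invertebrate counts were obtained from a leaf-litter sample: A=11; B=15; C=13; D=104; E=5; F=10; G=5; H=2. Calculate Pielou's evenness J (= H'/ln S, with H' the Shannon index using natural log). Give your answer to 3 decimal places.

Total N = 11+15+13+104+5+10+5+2 = 165, so the proportions are 0.06667, 0.09091, 0.07879, 0.6303, 0.0303, 0.06061, 0.0303, 0.01212 (working shown to 5 dp, full precision carried).
H' = −Σ pᵢ ln pᵢ = −((-0.18054) + (-0.21799) + (-0.20020) + (-0.29092) + (-0.10595) + (-0.16990) + (-0.10595) + (-0.05349)) = 1.32494.
With S = 8 species, ln S = 2.07944, so J = 1.32494/2.07944 = 0.63716, i.e. 0.637 to 3 decimal places.

0.637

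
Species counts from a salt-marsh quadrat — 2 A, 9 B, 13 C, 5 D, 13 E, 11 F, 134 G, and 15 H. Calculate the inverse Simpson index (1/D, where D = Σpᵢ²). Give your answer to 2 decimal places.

2.18

Total N = 2+9+13+5+13+11+134+15 = 202, so the proportions are 0.0099, 0.04455, 0.06436, 0.02475, 0.06436, 0.05446, 0.66337, 0.07426 (working shown to 5 dp, full precision carried).
D = 0.0099² + 0.04455² + 0.06436² + 0.02475² + 0.06436² + 0.05446² + 0.66337² + 0.07426² = 0.00010 + 0.00199 + 0.00414 + 0.00061 + 0.00414 + 0.00297 + 0.44005 + 0.00551 = 0.45951.
So 1/D = 2.1762, i.e. 2.18 to 2 decimal places.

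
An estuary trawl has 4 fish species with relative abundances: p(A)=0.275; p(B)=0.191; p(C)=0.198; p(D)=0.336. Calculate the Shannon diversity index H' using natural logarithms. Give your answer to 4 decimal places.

Each pᵢ ln pᵢ term (working shown to 6 dp, full precision carried): 0.275×(-1.290984)=-0.355021, 0.191×(-1.655482)=-0.316197, 0.198×(-1.619488)=-0.320659, 0.336×(-1.090644)=-0.366456.
Sum = -1.358333, so H' = 1.3583.

1.3583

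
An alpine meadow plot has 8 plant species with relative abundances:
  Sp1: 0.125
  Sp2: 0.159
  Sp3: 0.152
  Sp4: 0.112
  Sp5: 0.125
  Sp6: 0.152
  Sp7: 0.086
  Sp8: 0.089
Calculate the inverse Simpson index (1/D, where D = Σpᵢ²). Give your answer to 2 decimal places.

D = 0.125² + 0.159² + 0.152² + 0.112² + 0.125² + 0.152² + 0.086² + 0.089² = 0.015625 + 0.025281 + 0.023104 + 0.012544 + 0.015625 + 0.023104 + 0.007396 + 0.007921 = 0.130600 (working shown to 6 dp, full precision carried).
So 1/D = 7.6570, i.e. 7.66 to 2 decimal places.

7.66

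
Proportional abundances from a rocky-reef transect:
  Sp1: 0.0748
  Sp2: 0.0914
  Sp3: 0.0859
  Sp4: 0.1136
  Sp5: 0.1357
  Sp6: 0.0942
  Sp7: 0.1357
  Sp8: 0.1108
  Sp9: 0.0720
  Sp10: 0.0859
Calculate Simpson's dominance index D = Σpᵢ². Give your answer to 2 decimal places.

D = 0.0748² + 0.0914² + 0.0859² + 0.1136² + 0.1357² + 0.0942² + 0.1357² + 0.1108² + 0.072² + 0.0859² = 0.0056 + 0.0084 + 0.0074 + 0.0129 + 0.0184 + 0.0089 + 0.0184 + 0.0123 + 0.0052 + 0.0074 = 0.1048 (working shown to 4 dp, full precision carried).
To 2 decimal places, D = 0.10.

0.10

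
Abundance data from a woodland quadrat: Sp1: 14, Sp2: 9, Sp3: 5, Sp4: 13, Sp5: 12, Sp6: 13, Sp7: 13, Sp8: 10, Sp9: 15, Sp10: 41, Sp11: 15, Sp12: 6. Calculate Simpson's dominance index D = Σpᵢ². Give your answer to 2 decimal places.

Total N = 14+9+5+13+12+13+13+10+15+41+15+6 = 166, so the proportions are 0.0843, 0.0542, 0.0301, 0.0783, 0.0723, 0.0783, 0.0783, 0.0602, 0.0904, 0.247, 0.0904, 0.0361 (working shown to 4 dp, full precision carried).
D = 0.0843² + 0.0542² + 0.0301² + 0.0783² + 0.0723² + 0.0783² + 0.0783² + 0.0602² + 0.0904² + 0.247² + 0.0904² + 0.0361² = 0.0071 + 0.0029 + 0.0009 + 0.0061 + 0.0052 + 0.0061 + 0.0061 + 0.0036 + 0.0082 + 0.0610 + 0.0082 + 0.0013 = 0.1169.
To 2 decimal places, D = 0.12.

0.12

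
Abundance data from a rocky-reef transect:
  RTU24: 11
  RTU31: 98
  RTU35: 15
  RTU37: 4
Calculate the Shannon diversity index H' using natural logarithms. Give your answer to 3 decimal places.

Total N = 11+98+15+4 = 128, so the proportions are 0.08594, 0.76562, 0.11719, 0.03125 (working shown to 5 dp, full precision carried).
Each pᵢ ln pᵢ term: 0.08594×(-2.45413)=-0.21090, 0.76562×(-0.26706)=-0.20447, 0.11719×(-2.14398)=-0.25125, 0.03125×(-3.46574)=-0.10830.
Sum = -0.77492, so H' = 0.775.

0.775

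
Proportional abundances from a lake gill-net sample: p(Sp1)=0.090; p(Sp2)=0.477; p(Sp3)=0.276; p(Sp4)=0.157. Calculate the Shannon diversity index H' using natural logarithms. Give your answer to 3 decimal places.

Each pᵢ ln pᵢ term (working shown to 5 dp, full precision carried): 0.09×(-2.40795)=-0.21672, 0.477×(-0.74024)=-0.35309, 0.276×(-1.28735)=-0.35531, 0.157×(-1.85151)=-0.29069.
Sum = -1.21581, so H' = 1.216.

1.216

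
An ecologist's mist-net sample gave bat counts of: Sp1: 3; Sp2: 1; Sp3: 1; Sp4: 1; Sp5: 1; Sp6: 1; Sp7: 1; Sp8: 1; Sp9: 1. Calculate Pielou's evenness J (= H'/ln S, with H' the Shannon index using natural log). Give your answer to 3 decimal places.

Total N = 3+1+1+1+1+1+1+1+1 = 11, so the proportions are 0.27273, 0.09091, 0.09091, 0.09091, 0.09091, 0.09091, 0.09091, 0.09091, 0.09091 (working shown to 5 dp, full precision carried).
H' = −Σ pᵢ ln pᵢ = −((-0.35435) + (-0.21799) + (-0.21799) + (-0.21799) + (-0.21799) + (-0.21799) + (-0.21799) + (-0.21799) + (-0.21799)) = 2.09827.
With S = 9 species, ln S = 2.19722, so J = 2.09827/2.19722 = 0.95497, i.e. 0.955 to 3 decimal places.

0.955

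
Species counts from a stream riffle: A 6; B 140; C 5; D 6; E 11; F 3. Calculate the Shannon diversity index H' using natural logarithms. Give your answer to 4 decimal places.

0.7496

Total N = 6+140+5+6+11+3 = 171, so the proportions are 0.035088, 0.818713, 0.02924, 0.035088, 0.064327, 0.017544 (working shown to 6 dp, full precision carried).
Each pᵢ ln pᵢ term: 0.035088×(-3.349904)=-0.117540, 0.818713×(-0.200021)=-0.163760, 0.02924×(-3.532226)=-0.103281, 0.035088×(-3.349904)=-0.117540, 0.064327×(-2.743768)=-0.176500, 0.017544×(-4.043051)=-0.070931.
Sum = -0.749553, so H' = 0.7496.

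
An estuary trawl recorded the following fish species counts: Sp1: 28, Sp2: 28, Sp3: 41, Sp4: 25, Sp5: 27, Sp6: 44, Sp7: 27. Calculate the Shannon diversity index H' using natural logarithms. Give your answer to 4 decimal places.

1.9218

Total N = 28+28+41+25+27+44+27 = 220, so the proportions are 0.127273, 0.127273, 0.186364, 0.113636, 0.122727, 0.2, 0.122727 (working shown to 6 dp, full precision carried).
Each pᵢ ln pᵢ term: 0.127273×(-2.061423)=-0.262363, 0.127273×(-2.061423)=-0.262363, 0.186364×(-1.680055)=-0.313101, 0.113636×(-2.174752)=-0.247131, 0.122727×(-2.097791)=-0.257456, 0.2×(-1.609438)=-0.321888, 0.122727×(-2.097791)=-0.257456.
Sum = -1.921758, so H' = 1.9218.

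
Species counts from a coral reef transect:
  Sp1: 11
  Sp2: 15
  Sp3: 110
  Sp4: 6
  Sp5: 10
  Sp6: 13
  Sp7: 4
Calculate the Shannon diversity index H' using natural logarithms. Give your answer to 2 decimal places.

Total N = 11+15+110+6+10+13+4 = 169, so the proportions are 0.0651, 0.0888, 0.6509, 0.0355, 0.0592, 0.0769, 0.0237 (working shown to 4 dp, full precision carried).
Each pᵢ ln pᵢ term: 0.0651×(-2.7320)=-0.1778, 0.0888×(-2.4218)=-0.2150, 0.6509×(-0.4294)=-0.2795, 0.0355×(-3.3381)=-0.1185, 0.0592×(-2.8273)=-0.1673, 0.0769×(-2.5649)=-0.1973, 0.0237×(-3.7436)=-0.0886.
Sum = -1.2440, so H' = 1.24.

1.24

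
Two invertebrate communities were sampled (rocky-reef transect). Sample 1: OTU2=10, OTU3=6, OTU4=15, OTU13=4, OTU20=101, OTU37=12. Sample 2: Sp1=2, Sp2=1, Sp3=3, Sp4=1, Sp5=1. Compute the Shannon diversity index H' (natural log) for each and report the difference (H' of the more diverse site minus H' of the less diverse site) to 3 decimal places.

Sample 1: N=148, proportions 0.0675676, 0.0405405, 0.1013514, 0.027027, 0.6824324, 0.0810811, giving H' = 1.1060745 (working shown to 7 dp, full precision carried).
Sample 2: N=8, proportions 0.25, 0.125, 0.375, 0.125, 0.125, giving H' = 1.4941751.
Difference = |1.1060745 − 1.4941751| = 0.3881006, i.e. 0.388 to 3 decimal places.

0.388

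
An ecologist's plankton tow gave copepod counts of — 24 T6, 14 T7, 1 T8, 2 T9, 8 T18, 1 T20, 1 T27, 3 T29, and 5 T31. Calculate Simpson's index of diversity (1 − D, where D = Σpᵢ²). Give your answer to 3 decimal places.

Total N = 24+14+1+2+8+1+1+3+5 = 59, so the proportions are 0.40678, 0.23729, 0.01695, 0.0339, 0.13559, 0.01695, 0.01695, 0.05085, 0.08475 (working shown to 5 dp, full precision carried).
D = 0.40678² + 0.23729² + 0.01695² + 0.0339² + 0.13559² + 0.01695² + 0.01695² + 0.05085² + 0.08475² = 0.16547 + 0.05631 + 0.00029 + 0.00115 + 0.01839 + 0.00029 + 0.00029 + 0.00259 + 0.00718 = 0.25194.
So 1 − D = 0.74806, i.e. 0.748 to 3 decimal places.

0.748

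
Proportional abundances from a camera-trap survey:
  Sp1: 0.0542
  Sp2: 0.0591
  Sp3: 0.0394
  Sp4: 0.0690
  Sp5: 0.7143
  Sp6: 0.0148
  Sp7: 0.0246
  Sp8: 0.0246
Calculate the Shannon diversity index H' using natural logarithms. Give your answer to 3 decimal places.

Each pᵢ ln pᵢ term (working shown to 5 dp, full precision carried): 0.0542×(-2.91507)=-0.15800, 0.0591×(-2.82852)=-0.16717, 0.0394×(-3.23399)=-0.12742, 0.069×(-2.67365)=-0.18448, 0.7143×(-0.33645)=-0.24033, 0.0148×(-4.21313)=-0.06235, 0.0246×(-3.70501)=-0.09114, 0.0246×(-3.70501)=-0.09114.
Sum = -1.12203, so H' = 1.122.

1.122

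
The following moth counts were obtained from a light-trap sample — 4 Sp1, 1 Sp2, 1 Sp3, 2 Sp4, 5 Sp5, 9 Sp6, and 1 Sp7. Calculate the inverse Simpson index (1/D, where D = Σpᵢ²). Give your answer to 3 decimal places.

4.101

Total N = 4+1+1+2+5+9+1 = 23, so the proportions are 0.173913, 0.0434783, 0.0434783, 0.0869565, 0.2173913, 0.3913043, 0.0434783 (working shown to 7 dp, full precision carried).
D = 0.173913² + 0.0434783² + 0.0434783² + 0.0869565² + 0.2173913² + 0.3913043² + 0.0434783² = 0.0302457 + 0.0018904 + 0.0018904 + 0.0075614 + 0.0472590 + 0.1531191 + 0.0018904 = 0.2438563.
So 1/D = 4.10078, i.e. 4.101 to 3 decimal places.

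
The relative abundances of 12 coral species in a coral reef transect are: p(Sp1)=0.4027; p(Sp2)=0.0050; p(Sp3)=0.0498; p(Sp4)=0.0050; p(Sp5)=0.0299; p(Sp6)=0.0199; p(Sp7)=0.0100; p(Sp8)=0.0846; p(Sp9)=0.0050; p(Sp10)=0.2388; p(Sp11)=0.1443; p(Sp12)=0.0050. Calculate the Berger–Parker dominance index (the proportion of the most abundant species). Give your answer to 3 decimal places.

0.403

The largest proportion is 0.4027, i.e. d = 0.403 to 3 decimal places.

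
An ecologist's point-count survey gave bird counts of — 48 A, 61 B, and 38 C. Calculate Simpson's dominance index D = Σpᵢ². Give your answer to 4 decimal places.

Total N = 48+61+38 = 147, so the proportions are 0.326531, 0.414966, 0.258503 (working shown to 6 dp, full precision carried).
D = 0.326531² + 0.414966² + 0.258503² = 0.106622 + 0.172197 + 0.066824 = 0.345643.
To 4 decimal places, D = 0.3456.

0.3456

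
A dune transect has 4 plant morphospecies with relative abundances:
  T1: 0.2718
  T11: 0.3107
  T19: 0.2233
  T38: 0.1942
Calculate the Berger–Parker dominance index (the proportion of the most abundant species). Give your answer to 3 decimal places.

The largest proportion is 0.3107, i.e. d = 0.311 to 3 decimal places.

0.311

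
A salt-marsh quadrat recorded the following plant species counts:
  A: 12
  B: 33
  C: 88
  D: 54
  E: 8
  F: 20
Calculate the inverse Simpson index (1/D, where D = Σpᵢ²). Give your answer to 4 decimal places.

3.7408

Total N = 12+33+88+54+8+20 = 215, so the proportions are 0.05581395, 0.15348837, 0.40930233, 0.25116279, 0.0372093, 0.09302326 (working shown to 8 dp, full precision carried).
D = 0.05581395² + 0.15348837² + 0.40930233² + 0.25116279² + 0.0372093² + 0.09302326² = 0.00311520 + 0.02355868 + 0.16752839 + 0.06308275 + 0.00138453 + 0.00865333 = 0.26732288.
So 1/D = 3.740795, i.e. 3.7408 to 4 decimal places.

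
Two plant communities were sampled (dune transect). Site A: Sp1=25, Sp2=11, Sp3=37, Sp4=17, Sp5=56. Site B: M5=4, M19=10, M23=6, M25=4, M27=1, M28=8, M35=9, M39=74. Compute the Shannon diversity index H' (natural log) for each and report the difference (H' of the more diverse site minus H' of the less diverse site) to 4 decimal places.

0.1556

Site A: N=146, proportions 0.171233, 0.075342, 0.253425, 0.116438, 0.383562, giving H' = 1.462805 (working shown to 6 dp, full precision carried).
Site B: N=116, proportions 0.034483, 0.086207, 0.051724, 0.034483, 0.008621, 0.068966, 0.077586, 0.637931, giving H' = 1.307227.
Difference = |1.462805 − 1.307227| = 0.155578, i.e. 0.1556 to 4 decimal places.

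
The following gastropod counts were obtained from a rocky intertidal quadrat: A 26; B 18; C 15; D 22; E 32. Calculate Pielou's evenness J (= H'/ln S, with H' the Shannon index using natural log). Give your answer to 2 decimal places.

0.98

Total N = 26+18+15+22+32 = 113, so the proportions are 0.2301, 0.1593, 0.1327, 0.1947, 0.2832 (working shown to 4 dp, full precision carried).
H' = −Σ pᵢ ln pᵢ = −((-0.3381) + (-0.2926) + (-0.2681) + (-0.3186) + (-0.3573)) = 1.5746.
With S = 5 species, ln S = 1.6094, so J = 1.5746/1.6094 = 0.9784, i.e. 0.98 to 2 decimal places.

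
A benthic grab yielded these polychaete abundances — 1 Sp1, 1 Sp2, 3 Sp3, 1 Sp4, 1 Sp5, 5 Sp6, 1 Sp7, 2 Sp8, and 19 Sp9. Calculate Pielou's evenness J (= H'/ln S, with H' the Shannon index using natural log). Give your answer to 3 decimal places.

Total N = 1+1+3+1+1+5+1+2+19 = 34, so the proportions are 0.02941, 0.02941, 0.08824, 0.02941, 0.02941, 0.14706, 0.02941, 0.05882, 0.55882 (working shown to 5 dp, full precision carried).
H' = −Σ pᵢ ln pᵢ = −((-0.10372) + (-0.10372) + (-0.21421) + (-0.10372) + (-0.10372) + (-0.28190) + (-0.10372) + (-0.16666) + (-0.32519)) = 1.50655.
With S = 9 species, ln S = 2.19722, so J = 1.50655/2.19722 = 0.68566, i.e. 0.686 to 3 decimal places.

0.686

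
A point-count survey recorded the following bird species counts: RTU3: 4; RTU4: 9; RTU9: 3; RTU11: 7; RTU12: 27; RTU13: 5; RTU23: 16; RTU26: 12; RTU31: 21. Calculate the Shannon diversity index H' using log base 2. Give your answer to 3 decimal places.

Total N = 4+9+3+7+27+5+16+12+21 = 104, so the proportions are 0.03846, 0.08654, 0.02885, 0.06731, 0.25962, 0.04808, 0.15385, 0.11538, 0.20192 (working shown to 5 dp, full precision carried).
Each pᵢ log₂ pᵢ term: 0.03846×(-4.70044)=-0.18079, 0.08654×(-3.53051)=-0.30553, 0.02885×(-5.11548)=-0.14756, 0.06731×(-3.89308)=-0.26203, 0.25962×(-1.94555)=-0.50510, 0.04808×(-4.37851)=-0.21051, 0.15385×(-2.70044)=-0.41545, 0.11538×(-3.11548)=-0.35948, 0.20192×(-2.30812)=-0.46606.
Sum = -2.85250, so H' = 2.853.

2.853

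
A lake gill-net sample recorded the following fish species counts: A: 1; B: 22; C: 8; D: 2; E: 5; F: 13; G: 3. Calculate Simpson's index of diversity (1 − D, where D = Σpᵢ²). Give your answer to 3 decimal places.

Total N = 1+22+8+2+5+13+3 = 54, so the proportions are 0.01852, 0.40741, 0.14815, 0.03704, 0.09259, 0.24074, 0.05556 (working shown to 5 dp, full precision carried).
D = 0.01852² + 0.40741² + 0.14815² + 0.03704² + 0.09259² + 0.24074² + 0.05556² = 0.00034 + 0.16598 + 0.02195 + 0.00137 + 0.00857 + 0.05796 + 0.00309 = 0.25926.
So 1 − D = 0.74074, i.e. 0.741 to 3 decimal places.

0.741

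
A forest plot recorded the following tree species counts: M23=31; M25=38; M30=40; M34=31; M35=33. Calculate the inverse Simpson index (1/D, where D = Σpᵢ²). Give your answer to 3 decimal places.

4.943

Total N = 31+38+40+31+33 = 173, so the proportions are 0.1791908, 0.2196532, 0.2312139, 0.1791908, 0.1907514 (working shown to 7 dp, full precision carried).
D = 0.1791908² + 0.2196532² + 0.2312139² + 0.1791908² + 0.1907514² = 0.0321093 + 0.0482475 + 0.0534599 + 0.0321093 + 0.0363861 = 0.2023121.
So 1/D = 4.94286, i.e. 4.943 to 3 decimal places.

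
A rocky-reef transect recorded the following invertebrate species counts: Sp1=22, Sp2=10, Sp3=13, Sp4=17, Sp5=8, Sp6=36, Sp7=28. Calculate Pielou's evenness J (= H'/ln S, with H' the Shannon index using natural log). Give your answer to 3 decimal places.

Total N = 22+10+13+17+8+36+28 = 134, so the proportions are 0.16418, 0.07463, 0.09701, 0.12687, 0.0597, 0.26866, 0.20896 (working shown to 5 dp, full precision carried).
H' = −Σ pᵢ ln pᵢ = −((-0.29664) + (-0.19368) + (-0.22633) + (-0.26193) + (-0.16826) + (-0.35310) + (-0.32715)) = 1.82708.
With S = 7 species, ln S = 1.94591, so J = 1.82708/1.94591 = 0.93893, i.e. 0.939 to 3 decimal places.

0.939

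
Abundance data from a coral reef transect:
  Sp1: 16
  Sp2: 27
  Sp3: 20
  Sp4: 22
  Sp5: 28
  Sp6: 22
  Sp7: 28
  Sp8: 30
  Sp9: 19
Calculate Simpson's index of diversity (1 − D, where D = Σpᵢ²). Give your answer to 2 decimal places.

0.88

Total N = 16+27+20+22+28+22+28+30+19 = 212, so the proportions are 0.0755, 0.1274, 0.0943, 0.1038, 0.1321, 0.1038, 0.1321, 0.1415, 0.0896 (working shown to 4 dp, full precision carried).
D = 0.0755² + 0.1274² + 0.0943² + 0.1038² + 0.1321² + 0.1038² + 0.1321² + 0.1415² + 0.0896² = 0.0057 + 0.0162 + 0.0089 + 0.0108 + 0.0174 + 0.0108 + 0.0174 + 0.0200 + 0.0080 = 0.1153.
So 1 − D = 0.8847, i.e. 0.88 to 2 decimal places.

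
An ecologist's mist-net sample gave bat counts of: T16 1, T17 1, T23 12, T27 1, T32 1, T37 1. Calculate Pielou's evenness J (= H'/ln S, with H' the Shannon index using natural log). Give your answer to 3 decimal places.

Total N = 1+1+12+1+1+1 = 17, so the proportions are 0.05882, 0.05882, 0.70588, 0.05882, 0.05882, 0.05882 (working shown to 5 dp, full precision carried).
H' = −Σ pᵢ ln pᵢ = −((-0.16666) + (-0.16666) + (-0.24586) + (-0.16666) + (-0.16666) + (-0.16666)) = 1.07916.
With S = 6 species, ln S = 1.79176, so J = 1.07916/1.79176 = 0.60229, i.e. 0.602 to 3 decimal places.

0.602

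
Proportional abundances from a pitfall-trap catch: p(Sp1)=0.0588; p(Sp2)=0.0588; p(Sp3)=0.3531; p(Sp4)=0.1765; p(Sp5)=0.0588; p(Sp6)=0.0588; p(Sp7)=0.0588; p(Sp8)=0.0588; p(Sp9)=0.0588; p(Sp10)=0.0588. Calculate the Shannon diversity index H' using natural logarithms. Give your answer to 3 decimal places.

2.007

Each pᵢ ln pᵢ term (working shown to 5 dp, full precision carried): 0.0588×(-2.83361)=-0.16662, 0.0588×(-2.83361)=-0.16662, 0.3531×(-1.04100)=-0.36758, 0.1765×(-1.73443)=-0.30613, 0.0588×(-2.83361)=-0.16662, 0.0588×(-2.83361)=-0.16662, 0.0588×(-2.83361)=-0.16662, 0.0588×(-2.83361)=-0.16662, 0.0588×(-2.83361)=-0.16662, 0.0588×(-2.83361)=-0.16662.
Sum = -2.00664, so H' = 2.007.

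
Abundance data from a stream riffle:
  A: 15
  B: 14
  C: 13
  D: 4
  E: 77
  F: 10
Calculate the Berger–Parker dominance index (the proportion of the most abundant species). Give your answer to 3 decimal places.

Total N = 15+14+13+4+77+10 = 133, so the proportions are 0.11278, 0.10526, 0.09774, 0.03008, 0.57895, 0.07519 (working shown to 5 dp, full precision carried).
The largest proportion is 0.57895, i.e. d = 0.579 to 3 decimal places.

0.579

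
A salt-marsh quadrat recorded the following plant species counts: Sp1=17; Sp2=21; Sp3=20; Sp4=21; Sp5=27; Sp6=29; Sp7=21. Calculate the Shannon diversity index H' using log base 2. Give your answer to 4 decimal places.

Total N = 17+21+20+21+27+29+21 = 156, so the proportions are 0.108974, 0.134615, 0.128205, 0.134615, 0.173077, 0.185897, 0.134615 (working shown to 6 dp, full precision carried).
Each pᵢ log₂ pᵢ term: 0.108974×(-3.197939)=-0.348493, 0.134615×(-2.893085)=-0.389454, 0.128205×(-2.963474)=-0.379933, 0.134615×(-2.893085)=-0.389454, 0.173077×(-2.530515)=-0.437974, 0.185897×(-2.427421)=-0.451251, 0.134615×(-2.893085)=-0.389454.
Sum = -2.786012, so H' = 2.7860.

2.7860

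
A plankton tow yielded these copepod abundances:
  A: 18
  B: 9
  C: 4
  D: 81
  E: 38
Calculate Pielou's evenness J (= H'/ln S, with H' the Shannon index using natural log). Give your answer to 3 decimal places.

0.746

Total N = 18+9+4+81+38 = 150, so the proportions are 0.12, 0.06, 0.02667, 0.54, 0.25333 (working shown to 5 dp, full precision carried).
H' = −Σ pᵢ ln pᵢ = −((-0.25443) + (-0.16880) + (-0.09665) + (-0.33274) + (-0.34784)) = 1.20046.
With S = 5 species, ln S = 1.60944, so J = 1.20046/1.60944 = 0.74589, i.e. 0.746 to 3 decimal places.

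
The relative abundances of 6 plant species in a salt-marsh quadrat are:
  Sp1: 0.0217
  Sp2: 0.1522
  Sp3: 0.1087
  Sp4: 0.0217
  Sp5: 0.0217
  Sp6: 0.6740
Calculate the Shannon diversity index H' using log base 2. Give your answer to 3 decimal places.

Each pᵢ log₂ pᵢ term (working shown to 5 dp, full precision carried): 0.0217×(-5.52616)=-0.11992, 0.1522×(-2.71596)=-0.41337, 0.1087×(-3.20158)=-0.34801, 0.0217×(-5.52616)=-0.11992, 0.0217×(-5.52616)=-0.11992, 0.674×(-0.56918)=-0.38363.
Sum = -1.50476, so H' = 1.505.

1.505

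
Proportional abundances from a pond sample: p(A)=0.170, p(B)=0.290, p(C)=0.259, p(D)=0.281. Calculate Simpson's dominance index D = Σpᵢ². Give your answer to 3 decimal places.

0.259

D = 0.17² + 0.29² + 0.259² + 0.281² = 0.02890 + 0.08410 + 0.06708 + 0.07896 = 0.25904 (working shown to 5 dp, full precision carried).
To 3 decimal places, D = 0.259.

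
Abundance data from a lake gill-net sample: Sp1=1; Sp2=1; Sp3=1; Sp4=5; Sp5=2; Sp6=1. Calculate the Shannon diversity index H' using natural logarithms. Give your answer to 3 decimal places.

Total N = 1+1+1+5+2+1 = 11, so the proportions are 0.09091, 0.09091, 0.09091, 0.45455, 0.18182, 0.09091 (working shown to 5 dp, full precision carried).
Each pᵢ ln pᵢ term: 0.09091×(-2.39790)=-0.21799, 0.09091×(-2.39790)=-0.21799, 0.09091×(-2.39790)=-0.21799, 0.45455×(-0.78846)=-0.35839, 0.18182×(-1.70475)=-0.30995, 0.09091×(-2.39790)=-0.21799.
Sum = -1.54031, so H' = 1.540.

1.540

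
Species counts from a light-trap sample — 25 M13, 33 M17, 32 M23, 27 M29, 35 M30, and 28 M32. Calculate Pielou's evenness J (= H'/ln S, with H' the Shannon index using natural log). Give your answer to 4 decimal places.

Total N = 25+33+32+27+35+28 = 180, so the proportions are 0.138889, 0.183333, 0.177778, 0.15, 0.194444, 0.155556 (working shown to 6 dp, full precision carried).
H' = −Σ pᵢ ln pᵢ = −((-0.274178) + (-0.311016) + (-0.307062) + (-0.284568) + (-0.318424) + (-0.289450)) = 1.784697.
With S = 6 species, ln S = 1.791759, so J = 1.784697/1.791759 = 0.996059, i.e. 0.9961 to 4 decimal places.

0.9961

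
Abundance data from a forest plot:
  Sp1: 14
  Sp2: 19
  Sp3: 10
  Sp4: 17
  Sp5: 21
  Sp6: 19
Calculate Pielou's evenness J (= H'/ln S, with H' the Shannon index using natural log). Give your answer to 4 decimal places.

Total N = 14+19+10+17+21+19 = 100, so the proportions are 0.14, 0.19, 0.1, 0.17, 0.21, 0.19 (working shown to 6 dp, full precision carried).
H' = −Σ pᵢ ln pᵢ = −((-0.275256) + (-0.315539) + (-0.230259) + (-0.301233) + (-0.327736) + (-0.315539)) = 1.765561.
With S = 6 species, ln S = 1.791759, so J = 1.765561/1.791759 = 0.985378, i.e. 0.9854 to 4 decimal places.

0.9854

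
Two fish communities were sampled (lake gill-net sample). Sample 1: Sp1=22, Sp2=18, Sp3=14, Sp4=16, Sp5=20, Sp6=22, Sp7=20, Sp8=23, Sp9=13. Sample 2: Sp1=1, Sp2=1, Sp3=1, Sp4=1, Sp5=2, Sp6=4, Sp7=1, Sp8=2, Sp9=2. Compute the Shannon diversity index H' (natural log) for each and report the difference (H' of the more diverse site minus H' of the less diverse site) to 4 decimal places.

0.1186

Sample 1: N=168, proportions 0.130952, 0.107143, 0.083333, 0.095238, 0.119048, 0.130952, 0.119048, 0.136905, 0.077381, giving H' = 2.179733 (working shown to 6 dp, full precision carried).
Sample 2: N=15, proportions 0.066667, 0.066667, 0.066667, 0.066667, 0.133333, 0.266667, 0.066667, 0.133333, 0.133333, giving H' = 2.061113.
Difference = |2.179733 − 2.061113| = 0.118620, i.e. 0.1186 to 4 decimal places.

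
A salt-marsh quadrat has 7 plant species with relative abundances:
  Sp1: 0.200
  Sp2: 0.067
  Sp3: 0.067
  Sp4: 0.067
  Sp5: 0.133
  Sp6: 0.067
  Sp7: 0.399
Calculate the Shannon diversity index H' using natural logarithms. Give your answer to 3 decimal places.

Each pᵢ ln pᵢ term (working shown to 5 dp, full precision carried): 0.2×(-1.60944)=-0.32189, 0.067×(-2.70306)=-0.18111, 0.067×(-2.70306)=-0.18111, 0.067×(-2.70306)=-0.18111, 0.133×(-2.01741)=-0.26832, 0.067×(-2.70306)=-0.18111, 0.399×(-0.91879)=-0.36660.
Sum = -1.68122, so H' = 1.681.

1.681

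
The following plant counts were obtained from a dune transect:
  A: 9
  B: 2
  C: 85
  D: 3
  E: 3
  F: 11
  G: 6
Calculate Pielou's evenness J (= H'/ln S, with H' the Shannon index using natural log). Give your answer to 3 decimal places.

Total N = 9+2+85+3+3+11+6 = 119, so the proportions are 0.07563, 0.01681, 0.71429, 0.02521, 0.02521, 0.09244, 0.05042 (working shown to 5 dp, full precision carried).
H' = −Σ pᵢ ln pᵢ = −((-0.19527) + (-0.06867) + (-0.24034) + (-0.09279) + (-0.09279) + (-0.22011) + (-0.15062)) = 1.06059.
With S = 7 species, ln S = 1.94591, so J = 1.06059/1.94591 = 0.54503, i.e. 0.545 to 3 decimal places.

0.545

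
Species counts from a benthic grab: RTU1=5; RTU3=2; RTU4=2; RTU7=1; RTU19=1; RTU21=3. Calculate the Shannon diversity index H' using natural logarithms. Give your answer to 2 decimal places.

1.63

Total N = 5+2+2+1+1+3 = 14, so the proportions are 0.3571, 0.1429, 0.1429, 0.0714, 0.0714, 0.2143 (working shown to 4 dp, full precision carried).
Each pᵢ ln pᵢ term: 0.3571×(-1.0296)=-0.3677, 0.1429×(-1.9459)=-0.2780, 0.1429×(-1.9459)=-0.2780, 0.0714×(-2.6391)=-0.1885, 0.0714×(-2.6391)=-0.1885, 0.2143×(-1.5404)=-0.3301.
Sum = -1.6308, so H' = 1.63.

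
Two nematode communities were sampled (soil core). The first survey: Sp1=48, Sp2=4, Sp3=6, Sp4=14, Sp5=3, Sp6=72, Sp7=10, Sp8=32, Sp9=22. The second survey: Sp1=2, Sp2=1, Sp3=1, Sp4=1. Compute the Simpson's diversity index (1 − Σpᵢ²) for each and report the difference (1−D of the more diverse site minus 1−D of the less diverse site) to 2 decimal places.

0.07

The first survey: N=211, proportions 0.2275, 0.019, 0.0284, 0.0664, 0.0142, 0.3412, 0.0474, 0.1517, 0.1043, giving 1−D = 0.7899 (working shown to 4 dp, full precision carried).
The second survey: N=5, proportions 0.4, 0.2, 0.2, 0.2, giving 1−D = 0.7200.
Difference = |0.7899 − 0.7200| = 0.0699, i.e. 0.07 to 2 decimal places.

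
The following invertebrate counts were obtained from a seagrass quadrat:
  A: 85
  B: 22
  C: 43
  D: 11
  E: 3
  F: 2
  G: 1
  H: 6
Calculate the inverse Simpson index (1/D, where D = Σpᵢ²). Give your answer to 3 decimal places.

Total N = 85+22+43+11+3+2+1+6 = 173, so the proportions are 0.491329, 0.127168, 0.248555, 0.063584, 0.017341, 0.011561, 0.00578, 0.034682 (working shown to 6 dp, full precision carried).
D = 0.491329² + 0.127168² + 0.248555² + 0.063584² + 0.017341² + 0.011561² + 0.00578² + 0.034682² = 0.241405 + 0.016172 + 0.061780 + 0.004043 + 0.000301 + 0.000134 + 0.000033 + 0.001203 = 0.325069.
So 1/D = 3.07627, i.e. 3.076 to 3 decimal places.

3.076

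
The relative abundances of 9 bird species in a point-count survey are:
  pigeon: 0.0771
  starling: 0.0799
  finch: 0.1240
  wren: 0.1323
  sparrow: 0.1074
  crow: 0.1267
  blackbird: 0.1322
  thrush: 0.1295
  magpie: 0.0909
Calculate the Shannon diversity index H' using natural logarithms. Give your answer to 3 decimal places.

Each pᵢ ln pᵢ term (working shown to 5 dp, full precision carried): 0.0771×(-2.56265)=-0.19758, 0.0799×(-2.52698)=-0.20191, 0.124×(-2.08747)=-0.25885, 0.1323×(-2.02268)=-0.26760, 0.1074×(-2.23120)=-0.23963, 0.1267×(-2.06593)=-0.26175, 0.1322×(-2.02344)=-0.26750, 0.1295×(-2.04407)=-0.26471, 0.0909×(-2.39800)=-0.21798.
Sum = -2.17750, so H' = 2.178.

2.178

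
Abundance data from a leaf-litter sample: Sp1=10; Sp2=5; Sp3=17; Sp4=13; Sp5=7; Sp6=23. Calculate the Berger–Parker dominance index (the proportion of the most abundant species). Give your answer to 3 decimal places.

Total N = 10+5+17+13+7+23 = 75, so the proportions are 0.13333, 0.06667, 0.22667, 0.17333, 0.09333, 0.30667 (working shown to 5 dp, full precision carried).
The largest proportion is 0.30667, i.e. d = 0.307 to 3 decimal places.

0.307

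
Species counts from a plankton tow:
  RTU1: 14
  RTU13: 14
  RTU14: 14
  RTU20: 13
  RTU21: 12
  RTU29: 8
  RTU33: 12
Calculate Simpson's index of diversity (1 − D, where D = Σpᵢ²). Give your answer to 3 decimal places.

0.853

Total N = 14+14+14+13+12+8+12 = 87, so the proportions are 0.16092, 0.16092, 0.16092, 0.14943, 0.13793, 0.09195, 0.13793 (working shown to 5 dp, full precision carried).
D = 0.16092² + 0.16092² + 0.16092² + 0.14943² + 0.13793² + 0.09195² + 0.13793² = 0.02590 + 0.02590 + 0.02590 + 0.02233 + 0.01902 + 0.00846 + 0.01902 = 0.14652.
So 1 − D = 0.85348, i.e. 0.853 to 3 decimal places.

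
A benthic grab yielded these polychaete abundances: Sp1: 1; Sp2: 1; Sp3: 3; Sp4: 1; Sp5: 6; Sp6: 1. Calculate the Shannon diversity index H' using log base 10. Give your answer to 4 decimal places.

0.6447

Total N = 1+1+3+1+6+1 = 13, so the proportions are 0.076923, 0.076923, 0.230769, 0.076923, 0.461538, 0.076923 (working shown to 6 dp, full precision carried).
Each pᵢ log₁₀ pᵢ term: 0.076923×(-1.113943)=-0.085688, 0.076923×(-1.113943)=-0.085688, 0.230769×(-0.636822)=-0.146959, 0.076923×(-1.113943)=-0.085688, 0.461538×(-0.335792)=-0.154981, 0.076923×(-1.113943)=-0.085688.
Sum = -0.644692, so H' = 0.6447.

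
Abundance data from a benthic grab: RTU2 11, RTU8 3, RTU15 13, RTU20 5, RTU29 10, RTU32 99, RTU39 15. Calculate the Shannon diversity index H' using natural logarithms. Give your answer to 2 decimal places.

1.27

Total N = 11+3+13+5+10+99+15 = 156, so the proportions are 0.0705, 0.0192, 0.0833, 0.0321, 0.0641, 0.6346, 0.0962 (working shown to 4 dp, full precision carried).
Each pᵢ ln pᵢ term: 0.0705×(-2.6520)=-0.1870, 0.0192×(-3.9512)=-0.0760, 0.0833×(-2.4849)=-0.2071, 0.0321×(-3.4404)=-0.1103, 0.0641×(-2.7473)=-0.1761, 0.6346×(-0.4547)=-0.2886, 0.0962×(-2.3418)=-0.2252.
Sum = -1.2702, so H' = 1.27.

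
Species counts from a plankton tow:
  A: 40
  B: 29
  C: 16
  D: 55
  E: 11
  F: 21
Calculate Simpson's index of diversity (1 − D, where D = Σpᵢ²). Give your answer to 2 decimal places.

Total N = 40+29+16+55+11+21 = 172, so the proportions are 0.2326, 0.1686, 0.093, 0.3198, 0.064, 0.1221 (working shown to 4 dp, full precision carried).
D = 0.2326² + 0.1686² + 0.093² + 0.3198² + 0.064² + 0.1221² = 0.0541 + 0.0284 + 0.0087 + 0.1023 + 0.0041 + 0.0149 = 0.2124.
So 1 − D = 0.7876, i.e. 0.79 to 2 decimal places.

0.79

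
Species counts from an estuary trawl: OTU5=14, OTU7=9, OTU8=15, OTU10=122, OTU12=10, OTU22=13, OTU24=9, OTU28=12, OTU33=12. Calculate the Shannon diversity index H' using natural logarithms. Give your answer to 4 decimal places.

1.5826

Total N = 14+9+15+122+10+13+9+12+12 = 216, so the proportions are 0.064815, 0.041667, 0.069444, 0.564815, 0.046296, 0.060185, 0.041667, 0.055556, 0.055556 (working shown to 6 dp, full precision carried).
Each pᵢ ln pᵢ term: 0.064815×(-2.736221)=-0.177348, 0.041667×(-3.178054)=-0.132419, 0.069444×(-2.667228)=-0.185224, 0.564815×(-0.571257)=-0.322655, 0.046296×(-3.072693)=-0.142254, 0.060185×(-2.810329)=-0.169140, 0.041667×(-3.178054)=-0.132419, 0.055556×(-2.890372)=-0.160576, 0.055556×(-2.890372)=-0.160576.
Sum = -1.582611, so H' = 1.5826.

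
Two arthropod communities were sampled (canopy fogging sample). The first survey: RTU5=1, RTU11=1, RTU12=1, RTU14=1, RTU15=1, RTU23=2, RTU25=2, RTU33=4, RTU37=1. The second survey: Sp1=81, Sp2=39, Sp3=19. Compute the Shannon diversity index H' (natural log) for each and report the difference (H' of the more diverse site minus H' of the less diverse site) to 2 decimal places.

The first survey: N=14, proportions 0.0714, 0.0714, 0.0714, 0.0714, 0.0714, 0.1429, 0.1429, 0.2857, 0.0714, giving H' = 2.0449 (working shown to 4 dp, full precision carried).
The second survey: N=139, proportions 0.5827, 0.2806, 0.1367, giving H' = 0.9433.
Difference = |2.0449 − 0.9433| = 1.1016, i.e. 1.10 to 2 decimal places.

1.10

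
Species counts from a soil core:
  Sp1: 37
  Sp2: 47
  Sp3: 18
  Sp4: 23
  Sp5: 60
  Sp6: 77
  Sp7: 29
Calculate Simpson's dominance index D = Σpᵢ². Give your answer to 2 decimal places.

0.17

Total N = 37+47+18+23+60+77+29 = 291, so the proportions are 0.1271, 0.1615, 0.0619, 0.079, 0.2062, 0.2646, 0.0997 (working shown to 4 dp, full precision carried).
D = 0.1271² + 0.1615² + 0.0619² + 0.079² + 0.2062² + 0.2646² + 0.0997² = 0.0162 + 0.0261 + 0.0038 + 0.0062 + 0.0425 + 0.0700 + 0.0099 = 0.1748.
To 2 decimal places, D = 0.17.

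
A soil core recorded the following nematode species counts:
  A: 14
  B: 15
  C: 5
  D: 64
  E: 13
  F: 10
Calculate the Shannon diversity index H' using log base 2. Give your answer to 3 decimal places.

2.052

Total N = 14+15+5+64+13+10 = 121, so the proportions are 0.1157, 0.12397, 0.04132, 0.52893, 0.10744, 0.08264 (working shown to 5 dp, full precision carried).
Each pᵢ log₂ pᵢ term: 0.1157×(-3.11151)=-0.36001, 0.12397×(-3.01197)=-0.37339, 0.04132×(-4.59694)=-0.18996, 0.52893×(-0.91886)=-0.48601, 0.10744×(-3.21842)=-0.34578, 0.08264×(-3.59694)=-0.29727.
Sum = -2.05241, so H' = 2.052.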